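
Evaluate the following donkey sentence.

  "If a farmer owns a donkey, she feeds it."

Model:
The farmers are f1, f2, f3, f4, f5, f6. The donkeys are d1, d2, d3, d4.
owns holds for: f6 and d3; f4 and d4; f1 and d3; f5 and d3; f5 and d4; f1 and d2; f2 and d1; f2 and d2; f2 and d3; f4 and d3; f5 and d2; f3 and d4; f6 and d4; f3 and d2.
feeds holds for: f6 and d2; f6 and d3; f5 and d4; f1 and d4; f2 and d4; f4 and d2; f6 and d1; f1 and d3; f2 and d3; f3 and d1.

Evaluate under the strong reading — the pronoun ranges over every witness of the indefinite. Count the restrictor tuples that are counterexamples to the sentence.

10

"it" takes "a donkey" as antecedent — a donkey pronoun bound across the clause boundary.
Strong reading: for every (f,d) with owns(f,d), feeds(f,d).
Restrictor pairs: (f1,d2) ✗  (f1,d3) ✓  (f2,d1) ✗  (f2,d2) ✗  (f2,d3) ✓  (f3,d2) ✗  (f3,d4) ✗  (f4,d3) ✗  (f4,d4) ✗  (f5,d2) ✗  (f5,d3) ✗  (f5,d4) ✓  (f6,d3) ✓  (f6,d4) ✗
Counterexamples (restrictor pairs failing the scope): 10.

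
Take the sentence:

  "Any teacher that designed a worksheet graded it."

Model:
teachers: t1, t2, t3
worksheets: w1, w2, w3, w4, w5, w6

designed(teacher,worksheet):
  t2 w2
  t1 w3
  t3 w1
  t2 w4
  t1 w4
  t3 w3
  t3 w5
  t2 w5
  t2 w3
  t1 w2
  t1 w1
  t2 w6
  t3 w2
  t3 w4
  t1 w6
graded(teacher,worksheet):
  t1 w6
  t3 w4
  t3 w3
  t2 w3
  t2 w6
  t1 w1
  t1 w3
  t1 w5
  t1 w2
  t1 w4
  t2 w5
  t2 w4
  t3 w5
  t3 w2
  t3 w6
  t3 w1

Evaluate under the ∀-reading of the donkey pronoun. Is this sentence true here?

False

"it" takes "a worksheet" as antecedent — a donkey pronoun bound across the clause boundary.
Strong reading: for every (t,w) with designed(t,w), graded(t,w).
Restrictor pairs: (t1,w1) ✓  (t1,w2) ✓  (t1,w3) ✓  (t1,w4) ✓  (t1,w6) ✓  (t2,w2) ✗  (t2,w3) ✓  (t2,w4) ✓  (t2,w5) ✓  (t2,w6) ✓  (t3,w1) ✓  (t3,w2) ✓  (t3,w3) ✓  (t3,w4) ✓  (t3,w5) ✓
Counterexample: (t2,w2) is in designed but fails the scope.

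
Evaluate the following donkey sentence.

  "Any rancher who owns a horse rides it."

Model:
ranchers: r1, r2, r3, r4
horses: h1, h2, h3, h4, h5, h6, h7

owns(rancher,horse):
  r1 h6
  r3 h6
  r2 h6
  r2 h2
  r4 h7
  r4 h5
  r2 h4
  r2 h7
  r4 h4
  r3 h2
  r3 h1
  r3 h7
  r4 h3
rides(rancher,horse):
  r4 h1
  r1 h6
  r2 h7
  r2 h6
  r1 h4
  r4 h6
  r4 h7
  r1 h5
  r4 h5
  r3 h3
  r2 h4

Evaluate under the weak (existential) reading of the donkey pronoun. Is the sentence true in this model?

"it" takes "a horse" as antecedent — a donkey pronoun bound across the clause boundary.
Weak reading: every rancher r with some owns-horse has at least one owns-horse h such that rides(r,h).
Per rancher: r1:✓  r2:✓  r3:✗  r4:✓
r3 has no witness among its owns-horses.

False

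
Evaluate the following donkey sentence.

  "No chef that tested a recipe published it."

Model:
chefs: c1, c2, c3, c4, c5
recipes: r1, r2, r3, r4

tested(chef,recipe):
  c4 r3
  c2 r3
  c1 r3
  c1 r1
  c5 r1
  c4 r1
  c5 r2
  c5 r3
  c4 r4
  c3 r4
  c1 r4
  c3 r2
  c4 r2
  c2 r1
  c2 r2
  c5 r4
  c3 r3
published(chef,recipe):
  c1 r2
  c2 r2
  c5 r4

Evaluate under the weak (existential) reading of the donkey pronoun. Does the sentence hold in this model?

False

"it" takes "a recipe" as antecedent — a donkey pronoun bound across the clause boundary.
Truth condition: for no (c,r) with tested(c,r) does published(c,r) hold.
Restrictor pairs — does the scope hold? (c1,r1):fails  (c1,r3):fails  (c1,r4):fails  (c2,r1):fails  (c2,r2):holds  (c2,r3):fails  (c3,r2):fails  (c3,r3):fails  (c3,r4):fails  (c4,r1):fails  (c4,r2):fails  (c4,r3):fails  (c4,r4):fails  (c5,r1):fails  (c5,r2):fails  (c5,r3):fails  (c5,r4):holds
Scope holds for 2 pair(s), so the sentence is false.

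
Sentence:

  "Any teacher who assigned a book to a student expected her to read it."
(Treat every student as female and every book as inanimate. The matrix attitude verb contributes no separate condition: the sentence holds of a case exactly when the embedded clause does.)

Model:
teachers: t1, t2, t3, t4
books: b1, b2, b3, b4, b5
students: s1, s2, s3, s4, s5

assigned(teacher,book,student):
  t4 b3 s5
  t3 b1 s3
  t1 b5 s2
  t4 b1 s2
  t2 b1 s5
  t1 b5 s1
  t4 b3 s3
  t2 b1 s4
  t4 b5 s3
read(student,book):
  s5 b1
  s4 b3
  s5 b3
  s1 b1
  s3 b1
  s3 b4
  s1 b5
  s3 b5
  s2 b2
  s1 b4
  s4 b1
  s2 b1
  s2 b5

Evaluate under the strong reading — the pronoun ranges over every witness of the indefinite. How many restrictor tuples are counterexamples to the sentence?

"her" takes "a student" as antecedent and "it" takes "a book"; both are donkey pronouns co-varying with the restrictor.
Strong reading: for every (t,b,s) with assigned(t,b,s), read(s,b).
Restrictor triples: (t1,b5,s1)→read(s1,b5) ✓  (t1,b5,s2)→read(s2,b5) ✓  (t2,b1,s4)→read(s4,b1) ✓  (t2,b1,s5)→read(s5,b1) ✓  (t3,b1,s3)→read(s3,b1) ✓  (t4,b1,s2)→read(s2,b1) ✓  (t4,b3,s3)→read(s3,b3) ✗  (t4,b3,s5)→read(s5,b3) ✓  (t4,b5,s3)→read(s3,b5) ✓
Counterexamples (restrictor triples failing the scope): 1.

1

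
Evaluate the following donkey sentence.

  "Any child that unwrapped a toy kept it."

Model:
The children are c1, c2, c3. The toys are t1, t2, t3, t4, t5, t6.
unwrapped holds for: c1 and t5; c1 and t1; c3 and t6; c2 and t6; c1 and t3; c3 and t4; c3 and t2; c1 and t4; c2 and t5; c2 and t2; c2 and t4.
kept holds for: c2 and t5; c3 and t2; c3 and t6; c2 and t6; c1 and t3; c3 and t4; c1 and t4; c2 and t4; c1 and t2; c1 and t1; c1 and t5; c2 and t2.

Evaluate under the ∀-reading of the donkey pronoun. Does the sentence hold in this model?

"it" takes "a toy" as antecedent — a donkey pronoun bound across the clause boundary.
Strong reading: for every (c,t) with unwrapped(c,t), kept(c,t).
Restrictor pairs: (c1,t1) ✓  (c1,t3) ✓  (c1,t4) ✓  (c1,t5) ✓  (c2,t2) ✓  (c2,t4) ✓  (c2,t5) ✓  (c2,t6) ✓  (c3,t2) ✓  (c3,t4) ✓  (c3,t6) ✓
Every restrictor pair satisfies the scope.

True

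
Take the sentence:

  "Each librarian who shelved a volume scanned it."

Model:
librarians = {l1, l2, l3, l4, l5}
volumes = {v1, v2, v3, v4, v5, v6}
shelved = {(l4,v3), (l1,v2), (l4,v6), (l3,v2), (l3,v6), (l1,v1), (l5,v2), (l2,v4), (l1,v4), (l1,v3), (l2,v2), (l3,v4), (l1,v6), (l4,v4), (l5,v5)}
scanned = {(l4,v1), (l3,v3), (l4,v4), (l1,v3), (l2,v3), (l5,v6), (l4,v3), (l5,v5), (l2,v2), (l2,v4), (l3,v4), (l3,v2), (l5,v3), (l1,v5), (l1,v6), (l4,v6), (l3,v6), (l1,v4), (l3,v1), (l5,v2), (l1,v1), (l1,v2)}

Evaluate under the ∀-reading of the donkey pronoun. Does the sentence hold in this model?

True

"it" takes "a volume" as antecedent — a donkey pronoun bound across the clause boundary.
Strong reading: for every (l,v) with shelved(l,v), scanned(l,v).
Restrictor pairs: (l1,v1) ✓  (l1,v2) ✓  (l1,v3) ✓  (l1,v4) ✓  (l1,v6) ✓  (l2,v2) ✓  (l2,v4) ✓  (l3,v2) ✓  (l3,v4) ✓  (l3,v6) ✓  (l4,v3) ✓  (l4,v4) ✓  (l4,v6) ✓  (l5,v2) ✓  (l5,v5) ✓
Every restrictor pair satisfies the scope.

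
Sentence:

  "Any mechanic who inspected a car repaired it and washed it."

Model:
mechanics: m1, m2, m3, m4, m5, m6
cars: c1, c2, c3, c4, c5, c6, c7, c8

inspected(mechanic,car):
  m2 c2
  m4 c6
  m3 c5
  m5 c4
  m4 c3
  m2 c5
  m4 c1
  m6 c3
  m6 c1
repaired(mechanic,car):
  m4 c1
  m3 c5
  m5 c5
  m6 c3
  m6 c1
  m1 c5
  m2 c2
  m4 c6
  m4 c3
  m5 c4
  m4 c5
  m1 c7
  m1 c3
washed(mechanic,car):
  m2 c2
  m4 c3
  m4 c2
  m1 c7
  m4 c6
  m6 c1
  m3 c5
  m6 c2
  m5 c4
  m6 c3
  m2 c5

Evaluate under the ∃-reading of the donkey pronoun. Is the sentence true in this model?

"it" takes "a car" as antecedent — a donkey pronoun bound across the clause boundary.
Weak reading: every mechanic m with some inspected-car has at least one inspected-car c such that repaired(m,c) ∧ washed(m,c).
Per mechanic: m2:✓  m3:✓  m4:✓  m5:✓  m6:✓
Every mechanic in the restrictor has a witness.

True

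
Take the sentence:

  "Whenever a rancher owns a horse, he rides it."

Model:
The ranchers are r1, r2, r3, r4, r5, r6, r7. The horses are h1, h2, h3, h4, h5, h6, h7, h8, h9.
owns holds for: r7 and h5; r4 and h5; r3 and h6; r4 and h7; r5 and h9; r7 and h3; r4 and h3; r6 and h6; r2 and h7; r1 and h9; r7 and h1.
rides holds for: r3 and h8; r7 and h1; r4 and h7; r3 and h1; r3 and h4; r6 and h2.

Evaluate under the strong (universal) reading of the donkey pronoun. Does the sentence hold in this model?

"it" takes "a horse" as antecedent — a donkey pronoun bound across the clause boundary.
Strong reading: for every (r,h) with owns(r,h), rides(r,h).
Restrictor pairs: (r1,h9) ✗  (r2,h7) ✗  (r3,h6) ✗  (r4,h3) ✗  (r4,h5) ✗  (r4,h7) ✓  (r5,h9) ✗  (r6,h6) ✗  (r7,h1) ✓  (r7,h3) ✗  (r7,h5) ✗
Counterexample: (r1,h9) is in owns but fails the scope.

False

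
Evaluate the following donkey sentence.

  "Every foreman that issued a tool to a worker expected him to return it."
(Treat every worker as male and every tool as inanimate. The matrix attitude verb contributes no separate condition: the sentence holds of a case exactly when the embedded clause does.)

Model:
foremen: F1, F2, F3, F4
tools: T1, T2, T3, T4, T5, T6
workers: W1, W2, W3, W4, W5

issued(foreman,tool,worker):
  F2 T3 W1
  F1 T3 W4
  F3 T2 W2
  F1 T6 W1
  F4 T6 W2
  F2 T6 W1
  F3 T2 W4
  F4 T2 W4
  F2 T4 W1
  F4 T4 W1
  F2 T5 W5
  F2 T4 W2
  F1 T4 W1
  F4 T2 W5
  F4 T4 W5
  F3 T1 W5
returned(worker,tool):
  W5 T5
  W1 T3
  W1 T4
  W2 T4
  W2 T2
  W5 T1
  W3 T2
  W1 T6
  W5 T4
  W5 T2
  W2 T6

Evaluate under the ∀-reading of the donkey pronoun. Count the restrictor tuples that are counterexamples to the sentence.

"him" takes "a worker" as antecedent and "it" takes "a tool"; both are donkey pronouns co-varying with the restrictor.
Strong reading: for every (f,t,w) with issued(f,t,w), returned(w,t).
Restrictor triples: (F1,T3,W4)→returned(W4,T3) ✗  (F1,T4,W1)→returned(W1,T4) ✓  (F1,T6,W1)→returned(W1,T6) ✓  (F2,T3,W1)→returned(W1,T3) ✓  (F2,T4,W1)→returned(W1,T4) ✓  (F2,T4,W2)→returned(W2,T4) ✓  (F2,T5,W5)→returned(W5,T5) ✓  (F2,T6,W1)→returned(W1,T6) ✓  (F3,T1,W5)→returned(W5,T1) ✓  (F3,T2,W2)→returned(W2,T2) ✓  (F3,T2,W4)→returned(W4,T2) ✗  (F4,T2,W4)→returned(W4,T2) ✗  (F4,T2,W5)→returned(W5,T2) ✓  (F4,T4,W1)→returned(W1,T4) ✓  (F4,T4,W5)→returned(W5,T4) ✓  (F4,T6,W2)→returned(W2,T6) ✓
Counterexamples (restrictor triples failing the scope): 3.

3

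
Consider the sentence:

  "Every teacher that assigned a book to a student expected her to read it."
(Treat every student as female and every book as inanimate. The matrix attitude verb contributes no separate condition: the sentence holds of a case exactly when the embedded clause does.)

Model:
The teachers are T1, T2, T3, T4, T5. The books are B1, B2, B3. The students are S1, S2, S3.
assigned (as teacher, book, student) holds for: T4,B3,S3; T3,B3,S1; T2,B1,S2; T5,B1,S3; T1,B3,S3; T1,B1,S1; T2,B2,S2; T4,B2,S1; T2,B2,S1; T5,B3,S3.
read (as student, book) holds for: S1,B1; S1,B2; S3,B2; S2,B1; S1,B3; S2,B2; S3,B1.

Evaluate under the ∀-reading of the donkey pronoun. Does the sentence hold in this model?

"her" takes "a student" as antecedent and "it" takes "a book"; both are donkey pronouns co-varying with the restrictor.
Strong reading: for every (t,b,s) with assigned(t,b,s), read(s,b).
Restrictor triples: (T1,B1,S1)→read(S1,B1) ✓  (T1,B3,S3)→read(S3,B3) ✗  (T2,B1,S2)→read(S2,B1) ✓  (T2,B2,S1)→read(S1,B2) ✓  (T2,B2,S2)→read(S2,B2) ✓  (T3,B3,S1)→read(S1,B3) ✓  (T4,B2,S1)→read(S1,B2) ✓  (T4,B3,S3)→read(S3,B3) ✗  (T5,B1,S3)→read(S3,B1) ✓  (T5,B3,S3)→read(S3,B3) ✗
Counterexample: (T1,B3,S3) — read(S3,B3) does not hold.

False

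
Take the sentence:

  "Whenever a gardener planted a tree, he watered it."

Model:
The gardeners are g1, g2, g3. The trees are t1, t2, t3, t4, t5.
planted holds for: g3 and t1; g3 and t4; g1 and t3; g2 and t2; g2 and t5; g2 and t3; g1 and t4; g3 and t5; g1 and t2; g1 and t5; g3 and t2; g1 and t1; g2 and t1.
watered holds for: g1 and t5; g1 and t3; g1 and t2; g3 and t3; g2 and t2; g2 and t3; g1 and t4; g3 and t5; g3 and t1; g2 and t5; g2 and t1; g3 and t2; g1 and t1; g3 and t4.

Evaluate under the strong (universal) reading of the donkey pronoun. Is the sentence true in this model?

True

"it" takes "a tree" as antecedent — a donkey pronoun bound across the clause boundary.
Strong reading: for every (g,t) with planted(g,t), watered(g,t).
Restrictor pairs: (g1,t1) ✓  (g1,t2) ✓  (g1,t3) ✓  (g1,t4) ✓  (g1,t5) ✓  (g2,t1) ✓  (g2,t2) ✓  (g2,t3) ✓  (g2,t5) ✓  (g3,t1) ✓  (g3,t2) ✓  (g3,t4) ✓  (g3,t5) ✓
Every restrictor pair satisfies the scope.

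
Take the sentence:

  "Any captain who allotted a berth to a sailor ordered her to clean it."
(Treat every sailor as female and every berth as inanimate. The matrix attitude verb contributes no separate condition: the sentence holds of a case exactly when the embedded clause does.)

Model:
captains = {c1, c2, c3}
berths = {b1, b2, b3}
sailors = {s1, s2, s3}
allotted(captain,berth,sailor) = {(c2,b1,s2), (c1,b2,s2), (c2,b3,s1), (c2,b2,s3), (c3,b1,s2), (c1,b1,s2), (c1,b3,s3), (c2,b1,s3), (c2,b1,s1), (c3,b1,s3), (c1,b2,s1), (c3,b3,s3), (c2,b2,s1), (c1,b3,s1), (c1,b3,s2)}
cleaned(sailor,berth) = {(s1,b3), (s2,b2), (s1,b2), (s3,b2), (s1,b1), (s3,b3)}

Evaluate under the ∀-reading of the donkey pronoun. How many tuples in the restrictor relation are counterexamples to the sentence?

"her" takes "a sailor" as antecedent and "it" takes "a berth"; both are donkey pronouns co-varying with the restrictor.
Strong reading: for every (c,b,s) with allotted(c,b,s), cleaned(s,b).
Restrictor triples: (c1,b1,s2)→cleaned(s2,b1) ✗  (c1,b2,s1)→cleaned(s1,b2) ✓  (c1,b2,s2)→cleaned(s2,b2) ✓  (c1,b3,s1)→cleaned(s1,b3) ✓  (c1,b3,s2)→cleaned(s2,b3) ✗  (c1,b3,s3)→cleaned(s3,b3) ✓  (c2,b1,s1)→cleaned(s1,b1) ✓  (c2,b1,s2)→cleaned(s2,b1) ✗  (c2,b1,s3)→cleaned(s3,b1) ✗  (c2,b2,s1)→cleaned(s1,b2) ✓  (c2,b2,s3)→cleaned(s3,b2) ✓  (c2,b3,s1)→cleaned(s1,b3) ✓  (c3,b1,s2)→cleaned(s2,b1) ✗  (c3,b1,s3)→cleaned(s3,b1) ✗  (c3,b3,s3)→cleaned(s3,b3) ✓
Counterexamples (restrictor triples failing the scope): 6.

6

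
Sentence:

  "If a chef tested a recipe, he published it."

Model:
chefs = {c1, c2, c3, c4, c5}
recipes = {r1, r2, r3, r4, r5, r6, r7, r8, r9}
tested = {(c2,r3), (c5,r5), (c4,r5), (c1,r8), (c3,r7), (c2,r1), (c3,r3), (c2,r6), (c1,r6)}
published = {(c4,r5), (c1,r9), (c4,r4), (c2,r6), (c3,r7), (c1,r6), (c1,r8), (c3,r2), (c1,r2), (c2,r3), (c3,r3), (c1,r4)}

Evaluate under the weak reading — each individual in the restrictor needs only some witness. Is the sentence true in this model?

"it" takes "a recipe" as antecedent — a donkey pronoun bound across the clause boundary.
Weak reading: every chef c with some tested-recipe has at least one tested-recipe r such that published(c,r).
Per chef: c1:✓  c2:✓  c3:✓  c4:✓  c5:✗
c5 has no witness among its tested-recipes.

False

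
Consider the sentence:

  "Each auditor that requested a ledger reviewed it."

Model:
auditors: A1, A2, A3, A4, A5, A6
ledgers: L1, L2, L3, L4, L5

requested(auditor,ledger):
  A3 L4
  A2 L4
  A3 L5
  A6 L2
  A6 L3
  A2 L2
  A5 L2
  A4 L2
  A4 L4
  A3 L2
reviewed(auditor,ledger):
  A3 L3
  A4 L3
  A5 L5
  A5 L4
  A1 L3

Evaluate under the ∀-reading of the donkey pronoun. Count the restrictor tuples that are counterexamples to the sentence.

10

"it" takes "a ledger" as antecedent — a donkey pronoun bound across the clause boundary.
Strong reading: for every (a,l) with requested(a,l), reviewed(a,l).
Restrictor pairs: (A2,L2) ✗  (A2,L4) ✗  (A3,L2) ✗  (A3,L4) ✗  (A3,L5) ✗  (A4,L2) ✗  (A4,L4) ✗  (A5,L2) ✗  (A6,L2) ✗  (A6,L3) ✗
Counterexamples (restrictor pairs failing the scope): 10.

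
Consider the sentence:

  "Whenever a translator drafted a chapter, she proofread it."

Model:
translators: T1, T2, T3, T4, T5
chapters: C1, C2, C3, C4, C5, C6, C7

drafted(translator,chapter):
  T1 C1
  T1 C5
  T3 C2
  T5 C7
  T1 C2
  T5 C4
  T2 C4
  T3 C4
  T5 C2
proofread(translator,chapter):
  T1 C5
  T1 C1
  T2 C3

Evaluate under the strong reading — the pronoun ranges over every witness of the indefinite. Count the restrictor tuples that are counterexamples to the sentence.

"it" takes "a chapter" as antecedent — a donkey pronoun bound across the clause boundary.
Strong reading: for every (t,c) with drafted(t,c), proofread(t,c).
Restrictor pairs: (T1,C1) ✓  (T1,C2) ✗  (T1,C5) ✓  (T2,C4) ✗  (T3,C2) ✗  (T3,C4) ✗  (T5,C2) ✗  (T5,C4) ✗  (T5,C7) ✗
Counterexamples (restrictor pairs failing the scope): 7.

7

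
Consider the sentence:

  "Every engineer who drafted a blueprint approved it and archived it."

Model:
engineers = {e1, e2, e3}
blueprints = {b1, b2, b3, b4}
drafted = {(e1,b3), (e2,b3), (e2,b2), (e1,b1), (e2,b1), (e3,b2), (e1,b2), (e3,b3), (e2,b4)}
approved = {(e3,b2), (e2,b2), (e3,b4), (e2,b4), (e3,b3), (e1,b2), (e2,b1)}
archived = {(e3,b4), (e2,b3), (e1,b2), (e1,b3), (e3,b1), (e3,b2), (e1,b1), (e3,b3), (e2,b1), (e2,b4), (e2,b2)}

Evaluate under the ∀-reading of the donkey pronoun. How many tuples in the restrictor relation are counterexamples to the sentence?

3

"it" takes "a blueprint" as antecedent — a donkey pronoun bound across the clause boundary.
Strong reading: for every (e,b) with drafted(e,b), approved(e,b) ∧ archived(e,b).
Restrictor pairs: (e1,b1) ✗  (e1,b2) ✓  (e1,b3) ✗  (e2,b1) ✓  (e2,b2) ✓  (e2,b3) ✗  (e2,b4) ✓  (e3,b2) ✓  (e3,b3) ✓
Counterexamples (restrictor pairs failing the scope): 3.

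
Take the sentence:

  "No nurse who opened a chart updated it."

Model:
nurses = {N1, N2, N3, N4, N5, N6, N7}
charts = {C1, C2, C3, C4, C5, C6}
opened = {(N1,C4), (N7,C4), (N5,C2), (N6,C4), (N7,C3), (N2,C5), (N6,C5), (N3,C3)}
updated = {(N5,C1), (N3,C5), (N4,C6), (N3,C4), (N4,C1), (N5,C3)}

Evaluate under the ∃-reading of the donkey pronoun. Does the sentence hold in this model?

True

"it" takes "a chart" as antecedent — a donkey pronoun bound across the clause boundary.
Truth condition: for no (n,c) with opened(n,c) does updated(n,c) hold.
Restrictor pairs — does the scope hold? (N1,C4):fails  (N2,C5):fails  (N3,C3):fails  (N5,C2):fails  (N6,C4):fails  (N6,C5):fails  (N7,C3):fails  (N7,C4):fails
Scope holds for no restrictor pair, so the sentence is true.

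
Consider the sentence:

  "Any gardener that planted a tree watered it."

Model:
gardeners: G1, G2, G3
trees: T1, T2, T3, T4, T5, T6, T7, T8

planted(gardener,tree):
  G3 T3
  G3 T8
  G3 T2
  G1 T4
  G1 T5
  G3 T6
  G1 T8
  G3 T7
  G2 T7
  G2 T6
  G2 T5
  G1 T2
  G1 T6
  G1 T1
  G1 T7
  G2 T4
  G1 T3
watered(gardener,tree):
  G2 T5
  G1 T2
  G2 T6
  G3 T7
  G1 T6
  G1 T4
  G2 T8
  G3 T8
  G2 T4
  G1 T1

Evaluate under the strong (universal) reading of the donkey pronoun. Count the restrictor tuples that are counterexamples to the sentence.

8

"it" takes "a tree" as antecedent — a donkey pronoun bound across the clause boundary.
Strong reading: for every (g,t) with planted(g,t), watered(g,t).
Restrictor pairs: (G1,T1) ✓  (G1,T2) ✓  (G1,T3) ✗  (G1,T4) ✓  (G1,T5) ✗  (G1,T6) ✓  (G1,T7) ✗  (G1,T8) ✗  (G2,T4) ✓  (G2,T5) ✓  (G2,T6) ✓  (G2,T7) ✗  (G3,T2) ✗  (G3,T3) ✗  (G3,T6) ✗  (G3,T7) ✓  (G3,T8) ✓
Counterexamples (restrictor pairs failing the scope): 8.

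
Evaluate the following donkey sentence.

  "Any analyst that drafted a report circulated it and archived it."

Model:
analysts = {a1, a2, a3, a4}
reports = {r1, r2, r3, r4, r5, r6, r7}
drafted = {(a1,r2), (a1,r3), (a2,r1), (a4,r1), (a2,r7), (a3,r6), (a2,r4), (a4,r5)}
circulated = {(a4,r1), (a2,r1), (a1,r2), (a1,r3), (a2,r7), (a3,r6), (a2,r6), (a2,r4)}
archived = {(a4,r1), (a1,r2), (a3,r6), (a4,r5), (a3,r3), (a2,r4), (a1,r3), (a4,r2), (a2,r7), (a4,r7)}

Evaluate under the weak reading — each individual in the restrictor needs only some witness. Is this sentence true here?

True

"it" takes "a report" as antecedent — a donkey pronoun bound across the clause boundary.
Weak reading: every analyst a with some drafted-report has at least one drafted-report r such that circulated(a,r) ∧ archived(a,r).
Per analyst: a1:✓  a2:✓  a3:✓  a4:✓
Every analyst in the restrictor has a witness.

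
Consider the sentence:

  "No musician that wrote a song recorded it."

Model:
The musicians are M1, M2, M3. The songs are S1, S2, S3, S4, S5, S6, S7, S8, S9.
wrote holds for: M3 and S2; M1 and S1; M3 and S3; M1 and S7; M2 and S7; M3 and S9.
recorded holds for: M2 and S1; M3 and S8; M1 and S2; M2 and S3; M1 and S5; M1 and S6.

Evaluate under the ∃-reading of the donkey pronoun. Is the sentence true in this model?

True

"it" takes "a song" as antecedent — a donkey pronoun bound across the clause boundary.
Truth condition: for no (m,s) with wrote(m,s) does recorded(m,s) hold.
Restrictor pairs — does the scope hold? (M1,S1):fails  (M1,S7):fails  (M2,S7):fails  (M3,S2):fails  (M3,S3):fails  (M3,S9):fails
Scope holds for no restrictor pair, so the sentence is true.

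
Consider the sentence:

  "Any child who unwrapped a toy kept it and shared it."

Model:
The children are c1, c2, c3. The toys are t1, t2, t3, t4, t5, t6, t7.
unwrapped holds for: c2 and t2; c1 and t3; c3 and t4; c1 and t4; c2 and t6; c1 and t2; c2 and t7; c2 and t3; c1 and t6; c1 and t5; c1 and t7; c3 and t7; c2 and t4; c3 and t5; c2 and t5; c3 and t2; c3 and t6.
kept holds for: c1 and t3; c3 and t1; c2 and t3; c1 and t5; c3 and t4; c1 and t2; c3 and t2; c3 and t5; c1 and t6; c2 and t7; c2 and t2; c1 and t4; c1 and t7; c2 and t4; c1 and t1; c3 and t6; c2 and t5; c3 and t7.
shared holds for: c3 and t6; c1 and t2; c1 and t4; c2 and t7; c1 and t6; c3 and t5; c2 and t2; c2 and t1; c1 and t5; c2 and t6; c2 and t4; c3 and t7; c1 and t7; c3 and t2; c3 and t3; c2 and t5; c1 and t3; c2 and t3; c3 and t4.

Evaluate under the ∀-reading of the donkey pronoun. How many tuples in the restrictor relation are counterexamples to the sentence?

"it" takes "a toy" as antecedent — a donkey pronoun bound across the clause boundary.
Strong reading: for every (c,t) with unwrapped(c,t), kept(c,t) ∧ shared(c,t).
Restrictor pairs: (c1,t2) ✓  (c1,t3) ✓  (c1,t4) ✓  (c1,t5) ✓  (c1,t6) ✓  (c1,t7) ✓  (c2,t2) ✓  (c2,t3) ✓  (c2,t4) ✓  (c2,t5) ✓  (c2,t6) ✗  (c2,t7) ✓  (c3,t2) ✓  (c3,t4) ✓  (c3,t5) ✓  (c3,t6) ✓  (c3,t7) ✓
Counterexamples (restrictor pairs failing the scope): 1.

1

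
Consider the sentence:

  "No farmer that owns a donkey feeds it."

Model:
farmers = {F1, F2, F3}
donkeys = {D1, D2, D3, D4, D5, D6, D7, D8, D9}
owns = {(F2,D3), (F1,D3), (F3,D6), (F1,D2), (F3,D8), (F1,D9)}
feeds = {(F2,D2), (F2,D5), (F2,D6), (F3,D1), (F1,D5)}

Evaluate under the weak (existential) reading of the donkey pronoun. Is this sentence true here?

"it" takes "a donkey" as antecedent — a donkey pronoun bound across the clause boundary.
Truth condition: for no (f,d) with owns(f,d) does feeds(f,d) hold.
Restrictor pairs — does the scope hold? (F1,D2):fails  (F1,D3):fails  (F1,D9):fails  (F2,D3):fails  (F3,D6):fails  (F3,D8):fails
Scope holds for no restrictor pair, so the sentence is true.

True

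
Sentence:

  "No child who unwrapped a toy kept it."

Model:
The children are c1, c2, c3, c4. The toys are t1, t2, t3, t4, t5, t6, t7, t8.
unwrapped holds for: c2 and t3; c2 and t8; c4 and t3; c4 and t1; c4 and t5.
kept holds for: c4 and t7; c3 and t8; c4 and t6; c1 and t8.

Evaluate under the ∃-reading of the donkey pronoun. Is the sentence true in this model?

True

"it" takes "a toy" as antecedent — a donkey pronoun bound across the clause boundary.
Truth condition: for no (c,t) with unwrapped(c,t) does kept(c,t) hold.
Restrictor pairs — does the scope hold? (c2,t3):fails  (c2,t8):fails  (c4,t1):fails  (c4,t3):fails  (c4,t5):fails
Scope holds for no restrictor pair, so the sentence is true.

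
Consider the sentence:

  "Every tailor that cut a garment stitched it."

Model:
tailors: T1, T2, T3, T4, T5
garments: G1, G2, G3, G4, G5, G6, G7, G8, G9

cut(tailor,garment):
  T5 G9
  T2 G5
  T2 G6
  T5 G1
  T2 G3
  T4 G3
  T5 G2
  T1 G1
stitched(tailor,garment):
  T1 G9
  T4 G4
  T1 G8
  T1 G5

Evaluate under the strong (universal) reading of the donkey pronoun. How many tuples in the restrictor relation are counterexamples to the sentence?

8

"it" takes "a garment" as antecedent — a donkey pronoun bound across the clause boundary.
Strong reading: for every (t,g) with cut(t,g), stitched(t,g).
Restrictor pairs: (T1,G1) ✗  (T2,G3) ✗  (T2,G5) ✗  (T2,G6) ✗  (T4,G3) ✗  (T5,G1) ✗  (T5,G2) ✗  (T5,G9) ✗
Counterexamples (restrictor pairs failing the scope): 8.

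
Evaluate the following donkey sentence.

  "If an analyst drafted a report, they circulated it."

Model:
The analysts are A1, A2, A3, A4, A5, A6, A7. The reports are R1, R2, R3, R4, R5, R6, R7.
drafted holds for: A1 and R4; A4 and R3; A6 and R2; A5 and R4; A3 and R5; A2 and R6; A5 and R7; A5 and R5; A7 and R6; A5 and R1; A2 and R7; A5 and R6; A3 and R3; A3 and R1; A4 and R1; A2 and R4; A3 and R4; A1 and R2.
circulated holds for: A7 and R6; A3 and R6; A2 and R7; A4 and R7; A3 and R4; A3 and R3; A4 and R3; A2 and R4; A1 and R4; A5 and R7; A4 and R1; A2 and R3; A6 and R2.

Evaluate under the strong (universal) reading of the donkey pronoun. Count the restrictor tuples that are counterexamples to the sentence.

8

"it" takes "a report" as antecedent — a donkey pronoun bound across the clause boundary.
Strong reading: for every (a,r) with drafted(a,r), circulated(a,r).
Restrictor pairs: (A1,R2) ✗  (A1,R4) ✓  (A2,R4) ✓  (A2,R6) ✗  (A2,R7) ✓  (A3,R1) ✗  (A3,R3) ✓  (A3,R4) ✓  (A3,R5) ✗  (A4,R1) ✓  (A4,R3) ✓  (A5,R1) ✗  (A5,R4) ✗  (A5,R5) ✗  (A5,R6) ✗  (A5,R7) ✓  (A6,R2) ✓  (A7,R6) ✓
Counterexamples (restrictor pairs failing the scope): 8.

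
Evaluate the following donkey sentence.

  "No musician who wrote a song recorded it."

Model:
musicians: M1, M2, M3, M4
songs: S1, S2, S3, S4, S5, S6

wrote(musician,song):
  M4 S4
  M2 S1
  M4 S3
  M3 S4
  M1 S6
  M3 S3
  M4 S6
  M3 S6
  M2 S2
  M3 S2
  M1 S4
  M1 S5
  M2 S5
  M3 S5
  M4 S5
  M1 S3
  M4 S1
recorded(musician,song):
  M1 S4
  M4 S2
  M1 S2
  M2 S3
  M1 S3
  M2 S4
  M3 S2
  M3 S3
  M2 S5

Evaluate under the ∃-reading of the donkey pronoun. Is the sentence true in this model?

"it" takes "a song" as antecedent — a donkey pronoun bound across the clause boundary.
Truth condition: for no (m,s) with wrote(m,s) does recorded(m,s) hold.
Restrictor pairs — does the scope hold? (M1,S3):holds  (M1,S4):holds  (M1,S5):fails  (M1,S6):fails  (M2,S1):fails  (M2,S2):fails  (M2,S5):holds  (M3,S2):holds  (M3,S3):holds  (M3,S4):fails  (M3,S5):fails  (M3,S6):fails  (M4,S1):fails  (M4,S3):fails  (M4,S4):fails  (M4,S5):fails  (M4,S6):fails
Scope holds for 5 pair(s), so the sentence is false.

False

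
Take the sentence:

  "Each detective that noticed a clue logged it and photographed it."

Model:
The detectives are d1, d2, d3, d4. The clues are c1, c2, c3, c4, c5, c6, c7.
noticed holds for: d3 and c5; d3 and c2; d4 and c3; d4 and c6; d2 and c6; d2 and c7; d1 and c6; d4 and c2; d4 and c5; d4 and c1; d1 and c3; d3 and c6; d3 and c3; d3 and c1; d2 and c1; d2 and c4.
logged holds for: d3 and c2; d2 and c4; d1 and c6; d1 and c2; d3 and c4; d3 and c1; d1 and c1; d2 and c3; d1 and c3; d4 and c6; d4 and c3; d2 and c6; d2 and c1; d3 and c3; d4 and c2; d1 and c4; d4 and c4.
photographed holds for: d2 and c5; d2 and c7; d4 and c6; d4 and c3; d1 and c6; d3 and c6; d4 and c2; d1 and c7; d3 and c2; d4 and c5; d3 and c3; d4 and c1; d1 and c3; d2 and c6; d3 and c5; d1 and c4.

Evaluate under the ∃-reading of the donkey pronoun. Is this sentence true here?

"it" takes "a clue" as antecedent — a donkey pronoun bound across the clause boundary.
Weak reading: every detective d with some noticed-clue has at least one noticed-clue c such that logged(d,c) ∧ photographed(d,c).
Per detective: d1:✓  d2:✓  d3:✓  d4:✓
Every detective in the restrictor has a witness.

True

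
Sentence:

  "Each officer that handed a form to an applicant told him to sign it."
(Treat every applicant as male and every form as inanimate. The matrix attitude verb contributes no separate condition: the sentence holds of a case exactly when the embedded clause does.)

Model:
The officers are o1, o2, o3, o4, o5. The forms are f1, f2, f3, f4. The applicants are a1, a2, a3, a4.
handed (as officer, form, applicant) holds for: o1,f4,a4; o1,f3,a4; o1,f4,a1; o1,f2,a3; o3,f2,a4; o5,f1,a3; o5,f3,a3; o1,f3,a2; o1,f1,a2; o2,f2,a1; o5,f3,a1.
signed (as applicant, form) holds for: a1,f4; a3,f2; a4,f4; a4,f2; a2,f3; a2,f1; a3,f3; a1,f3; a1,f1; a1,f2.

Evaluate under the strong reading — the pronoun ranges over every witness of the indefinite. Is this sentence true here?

False

"him" takes "an applicant" as antecedent and "it" takes "a form"; both are donkey pronouns co-varying with the restrictor.
Strong reading: for every (o,f,a) with handed(o,f,a), signed(a,f).
Restrictor triples: (o1,f1,a2)→signed(a2,f1) ✓  (o1,f2,a3)→signed(a3,f2) ✓  (o1,f3,a2)→signed(a2,f3) ✓  (o1,f3,a4)→signed(a4,f3) ✗  (o1,f4,a1)→signed(a1,f4) ✓  (o1,f4,a4)→signed(a4,f4) ✓  (o2,f2,a1)→signed(a1,f2) ✓  (o3,f2,a4)→signed(a4,f2) ✓  (o5,f1,a3)→signed(a3,f1) ✗  (o5,f3,a1)→signed(a1,f3) ✓  (o5,f3,a3)→signed(a3,f3) ✓
Counterexample: (o1,f3,a4) — signed(a4,f3) does not hold.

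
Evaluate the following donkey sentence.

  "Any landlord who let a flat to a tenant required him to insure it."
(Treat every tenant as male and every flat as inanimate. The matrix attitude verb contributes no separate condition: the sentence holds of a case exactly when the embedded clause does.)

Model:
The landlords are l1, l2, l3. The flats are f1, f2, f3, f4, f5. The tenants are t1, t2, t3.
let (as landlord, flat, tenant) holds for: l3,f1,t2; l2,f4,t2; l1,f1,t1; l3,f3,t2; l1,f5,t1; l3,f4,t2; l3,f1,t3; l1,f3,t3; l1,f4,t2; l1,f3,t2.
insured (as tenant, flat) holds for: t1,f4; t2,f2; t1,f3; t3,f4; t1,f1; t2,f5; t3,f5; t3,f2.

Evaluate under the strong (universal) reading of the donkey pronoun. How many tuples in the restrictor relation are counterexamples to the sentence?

9

"him" takes "a tenant" as antecedent and "it" takes "a flat"; both are donkey pronouns co-varying with the restrictor.
Strong reading: for every (l,f,t) with let(l,f,t), insured(t,f).
Restrictor triples: (l1,f1,t1)→insured(t1,f1) ✓  (l1,f3,t2)→insured(t2,f3) ✗  (l1,f3,t3)→insured(t3,f3) ✗  (l1,f4,t2)→insured(t2,f4) ✗  (l1,f5,t1)→insured(t1,f5) ✗  (l2,f4,t2)→insured(t2,f4) ✗  (l3,f1,t2)→insured(t2,f1) ✗  (l3,f1,t3)→insured(t3,f1) ✗  (l3,f3,t2)→insured(t2,f3) ✗  (l3,f4,t2)→insured(t2,f4) ✗
Counterexamples (restrictor triples failing the scope): 9.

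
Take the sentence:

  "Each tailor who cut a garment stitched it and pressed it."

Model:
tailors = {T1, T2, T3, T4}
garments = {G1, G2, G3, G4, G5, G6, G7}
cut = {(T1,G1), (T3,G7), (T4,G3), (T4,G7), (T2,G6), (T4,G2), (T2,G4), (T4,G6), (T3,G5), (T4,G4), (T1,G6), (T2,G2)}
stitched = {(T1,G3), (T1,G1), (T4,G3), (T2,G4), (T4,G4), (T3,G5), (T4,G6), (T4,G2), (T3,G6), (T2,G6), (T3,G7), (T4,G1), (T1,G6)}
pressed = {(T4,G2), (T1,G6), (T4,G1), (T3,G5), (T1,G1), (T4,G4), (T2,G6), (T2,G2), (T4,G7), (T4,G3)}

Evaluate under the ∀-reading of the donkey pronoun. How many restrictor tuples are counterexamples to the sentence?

"it" takes "a garment" as antecedent — a donkey pronoun bound across the clause boundary.
Strong reading: for every (t,g) with cut(t,g), stitched(t,g) ∧ pressed(t,g).
Restrictor pairs: (T1,G1) ✓  (T1,G6) ✓  (T2,G2) ✗  (T2,G4) ✗  (T2,G6) ✓  (T3,G5) ✓  (T3,G7) ✗  (T4,G2) ✓  (T4,G3) ✓  (T4,G4) ✓  (T4,G6) ✗  (T4,G7) ✗
Counterexamples (restrictor pairs failing the scope): 5.

5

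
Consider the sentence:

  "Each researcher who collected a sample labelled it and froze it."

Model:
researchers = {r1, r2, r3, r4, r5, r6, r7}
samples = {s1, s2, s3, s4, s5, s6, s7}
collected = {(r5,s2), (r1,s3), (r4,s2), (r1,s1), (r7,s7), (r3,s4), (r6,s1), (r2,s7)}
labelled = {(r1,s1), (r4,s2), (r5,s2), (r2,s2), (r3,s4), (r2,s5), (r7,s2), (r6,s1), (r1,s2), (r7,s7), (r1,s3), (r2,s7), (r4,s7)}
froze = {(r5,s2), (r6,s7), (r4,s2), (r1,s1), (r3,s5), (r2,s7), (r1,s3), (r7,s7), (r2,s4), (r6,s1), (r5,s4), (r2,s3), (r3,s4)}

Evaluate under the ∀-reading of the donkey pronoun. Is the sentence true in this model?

"it" takes "a sample" as antecedent — a donkey pronoun bound across the clause boundary.
Strong reading: for every (r,s) with collected(r,s), labelled(r,s) ∧ froze(r,s).
Restrictor pairs: (r1,s1) ✓  (r1,s3) ✓  (r2,s7) ✓  (r3,s4) ✓  (r4,s2) ✓  (r5,s2) ✓  (r6,s1) ✓  (r7,s7) ✓
Every restrictor pair satisfies the scope.

True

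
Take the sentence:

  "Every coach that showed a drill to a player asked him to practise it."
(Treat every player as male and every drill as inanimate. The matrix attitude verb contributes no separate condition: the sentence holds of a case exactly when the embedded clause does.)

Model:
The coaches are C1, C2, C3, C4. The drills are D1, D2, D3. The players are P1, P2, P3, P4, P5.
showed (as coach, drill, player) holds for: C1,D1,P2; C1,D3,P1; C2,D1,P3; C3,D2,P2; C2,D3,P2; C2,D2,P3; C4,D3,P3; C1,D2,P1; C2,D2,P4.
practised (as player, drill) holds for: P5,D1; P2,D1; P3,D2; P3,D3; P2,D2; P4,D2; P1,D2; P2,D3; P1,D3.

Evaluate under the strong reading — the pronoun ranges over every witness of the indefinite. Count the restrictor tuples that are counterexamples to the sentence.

"him" takes "a player" as antecedent and "it" takes "a drill"; both are donkey pronouns co-varying with the restrictor.
Strong reading: for every (c,d,p) with showed(c,d,p), practised(p,d).
Restrictor triples: (C1,D1,P2)→practised(P2,D1) ✓  (C1,D2,P1)→practised(P1,D2) ✓  (C1,D3,P1)→practised(P1,D3) ✓  (C2,D1,P3)→practised(P3,D1) ✗  (C2,D2,P3)→practised(P3,D2) ✓  (C2,D2,P4)→practised(P4,D2) ✓  (C2,D3,P2)→practised(P2,D3) ✓  (C3,D2,P2)→practised(P2,D2) ✓  (C4,D3,P3)→practised(P3,D3) ✓
Counterexamples (restrictor triples failing the scope): 1.

1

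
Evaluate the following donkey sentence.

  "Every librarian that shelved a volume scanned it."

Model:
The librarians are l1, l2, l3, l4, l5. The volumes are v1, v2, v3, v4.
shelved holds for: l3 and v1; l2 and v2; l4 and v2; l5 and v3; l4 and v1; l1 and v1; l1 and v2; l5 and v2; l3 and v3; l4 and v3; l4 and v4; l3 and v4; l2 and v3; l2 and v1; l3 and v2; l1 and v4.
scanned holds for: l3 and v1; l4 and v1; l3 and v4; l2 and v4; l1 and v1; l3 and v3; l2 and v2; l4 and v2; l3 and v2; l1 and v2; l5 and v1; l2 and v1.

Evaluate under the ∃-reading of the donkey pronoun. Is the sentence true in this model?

"it" takes "a volume" as antecedent — a donkey pronoun bound across the clause boundary.
Weak reading: every librarian l with some shelved-volume has at least one shelved-volume v such that scanned(l,v).
Per librarian: l1:✓  l2:✓  l3:✓  l4:✓  l5:✗
l5 has no witness among its shelved-volumes.

False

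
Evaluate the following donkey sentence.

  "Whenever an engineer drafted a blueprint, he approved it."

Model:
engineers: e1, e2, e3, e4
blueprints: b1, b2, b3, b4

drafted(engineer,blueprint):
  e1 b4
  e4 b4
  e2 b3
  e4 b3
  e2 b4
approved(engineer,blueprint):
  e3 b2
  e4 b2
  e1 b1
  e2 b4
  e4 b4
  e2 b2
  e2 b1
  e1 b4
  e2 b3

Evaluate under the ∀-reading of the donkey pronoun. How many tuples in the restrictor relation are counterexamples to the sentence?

"it" takes "a blueprint" as antecedent — a donkey pronoun bound across the clause boundary.
Strong reading: for every (e,b) with drafted(e,b), approved(e,b).
Restrictor pairs: (e1,b4) ✓  (e2,b3) ✓  (e2,b4) ✓  (e4,b3) ✗  (e4,b4) ✓
Counterexamples (restrictor pairs failing the scope): 1.

1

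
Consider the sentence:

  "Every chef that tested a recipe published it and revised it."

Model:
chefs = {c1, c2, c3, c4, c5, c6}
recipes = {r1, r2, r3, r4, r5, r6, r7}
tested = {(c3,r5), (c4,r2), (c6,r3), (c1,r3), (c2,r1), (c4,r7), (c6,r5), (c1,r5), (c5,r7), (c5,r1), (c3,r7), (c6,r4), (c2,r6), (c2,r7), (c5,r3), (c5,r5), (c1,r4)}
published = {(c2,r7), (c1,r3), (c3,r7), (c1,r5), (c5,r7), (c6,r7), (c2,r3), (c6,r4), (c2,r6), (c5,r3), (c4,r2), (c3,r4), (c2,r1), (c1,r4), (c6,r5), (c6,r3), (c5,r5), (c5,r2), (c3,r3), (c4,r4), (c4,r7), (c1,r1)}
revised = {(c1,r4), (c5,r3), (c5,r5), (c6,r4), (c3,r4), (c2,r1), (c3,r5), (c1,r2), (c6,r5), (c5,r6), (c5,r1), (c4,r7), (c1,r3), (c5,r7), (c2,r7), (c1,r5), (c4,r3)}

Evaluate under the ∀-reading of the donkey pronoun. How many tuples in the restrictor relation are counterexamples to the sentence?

6

"it" takes "a recipe" as antecedent — a donkey pronoun bound across the clause boundary.
Strong reading: for every (c,r) with tested(c,r), published(c,r) ∧ revised(c,r).
Restrictor pairs: (c1,r3) ✓  (c1,r4) ✓  (c1,r5) ✓  (c2,r1) ✓  (c2,r6) ✗  (c2,r7) ✓  (c3,r5) ✗  (c3,r7) ✗  (c4,r2) ✗  (c4,r7) ✓  (c5,r1) ✗  (c5,r3) ✓  (c5,r5) ✓  (c5,r7) ✓  (c6,r3) ✗  (c6,r4) ✓  (c6,r5) ✓
Counterexamples (restrictor pairs failing the scope): 6.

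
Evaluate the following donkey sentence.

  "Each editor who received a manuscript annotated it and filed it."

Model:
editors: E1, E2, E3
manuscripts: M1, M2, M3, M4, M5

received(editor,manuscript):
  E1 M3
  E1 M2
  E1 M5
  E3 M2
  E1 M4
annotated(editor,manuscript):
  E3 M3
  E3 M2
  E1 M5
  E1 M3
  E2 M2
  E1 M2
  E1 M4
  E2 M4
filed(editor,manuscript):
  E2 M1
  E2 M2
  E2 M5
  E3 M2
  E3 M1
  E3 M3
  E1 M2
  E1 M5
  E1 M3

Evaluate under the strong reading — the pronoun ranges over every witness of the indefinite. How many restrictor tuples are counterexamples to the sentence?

1

"it" takes "a manuscript" as antecedent — a donkey pronoun bound across the clause boundary.
Strong reading: for every (e,m) with received(e,m), annotated(e,m) ∧ filed(e,m).
Restrictor pairs: (E1,M2) ✓  (E1,M3) ✓  (E1,M4) ✗  (E1,M5) ✓  (E3,M2) ✓
Counterexamples (restrictor pairs failing the scope): 1.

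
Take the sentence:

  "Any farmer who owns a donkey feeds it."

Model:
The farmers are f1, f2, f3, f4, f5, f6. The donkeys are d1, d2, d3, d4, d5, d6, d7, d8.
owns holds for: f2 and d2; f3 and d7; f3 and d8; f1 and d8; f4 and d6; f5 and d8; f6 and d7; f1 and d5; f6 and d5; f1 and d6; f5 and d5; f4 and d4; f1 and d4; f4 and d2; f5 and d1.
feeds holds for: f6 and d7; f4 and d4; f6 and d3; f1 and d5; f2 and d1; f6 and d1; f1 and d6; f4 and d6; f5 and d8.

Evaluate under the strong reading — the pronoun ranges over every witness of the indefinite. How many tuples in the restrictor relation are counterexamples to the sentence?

9

"it" takes "a donkey" as antecedent — a donkey pronoun bound across the clause boundary.
Strong reading: for every (f,d) with owns(f,d), feeds(f,d).
Restrictor pairs: (f1,d4) ✗  (f1,d5) ✓  (f1,d6) ✓  (f1,d8) ✗  (f2,d2) ✗  (f3,d7) ✗  (f3,d8) ✗  (f4,d2) ✗  (f4,d4) ✓  (f4,d6) ✓  (f5,d1) ✗  (f5,d5) ✗  (f5,d8) ✓  (f6,d5) ✗  (f6,d7) ✓
Counterexamples (restrictor pairs failing the scope): 9.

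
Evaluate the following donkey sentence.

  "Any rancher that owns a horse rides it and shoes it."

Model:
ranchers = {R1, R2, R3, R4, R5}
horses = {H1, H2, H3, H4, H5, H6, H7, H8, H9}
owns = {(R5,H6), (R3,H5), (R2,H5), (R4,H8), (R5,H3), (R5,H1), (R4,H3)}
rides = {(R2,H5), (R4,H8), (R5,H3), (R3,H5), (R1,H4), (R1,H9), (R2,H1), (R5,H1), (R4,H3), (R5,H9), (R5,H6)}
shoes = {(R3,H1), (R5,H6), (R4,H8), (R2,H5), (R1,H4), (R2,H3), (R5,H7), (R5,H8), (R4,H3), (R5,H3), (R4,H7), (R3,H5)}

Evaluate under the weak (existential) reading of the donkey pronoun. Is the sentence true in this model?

"it" takes "a horse" as antecedent — a donkey pronoun bound across the clause boundary.
Weak reading: every rancher r with some owns-horse has at least one owns-horse h such that rides(r,h) ∧ shoes(r,h).
Per rancher: R2:✓  R3:✓  R4:✓  R5:✓
Every rancher in the restrictor has a witness.

True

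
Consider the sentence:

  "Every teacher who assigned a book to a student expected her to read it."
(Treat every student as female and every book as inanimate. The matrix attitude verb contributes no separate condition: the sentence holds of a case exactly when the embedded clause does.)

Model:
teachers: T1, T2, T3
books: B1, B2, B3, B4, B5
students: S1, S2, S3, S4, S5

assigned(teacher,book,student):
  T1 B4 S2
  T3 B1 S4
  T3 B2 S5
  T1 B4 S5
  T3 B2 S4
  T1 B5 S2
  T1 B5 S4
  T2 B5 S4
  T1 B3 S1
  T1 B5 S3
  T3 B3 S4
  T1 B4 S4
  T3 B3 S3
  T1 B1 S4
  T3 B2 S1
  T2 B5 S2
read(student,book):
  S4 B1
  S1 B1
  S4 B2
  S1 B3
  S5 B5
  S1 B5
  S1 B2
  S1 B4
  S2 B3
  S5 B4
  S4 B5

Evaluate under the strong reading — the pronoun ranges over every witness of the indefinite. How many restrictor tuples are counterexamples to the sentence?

"her" takes "a student" as antecedent and "it" takes "a book"; both are donkey pronouns co-varying with the restrictor.
Strong reading: for every (t,b,s) with assigned(t,b,s), read(s,b).
Restrictor triples: (T1,B1,S4)→read(S4,B1) ✓  (T1,B3,S1)→read(S1,B3) ✓  (T1,B4,S2)→read(S2,B4) ✗  (T1,B4,S4)→read(S4,B4) ✗  (T1,B4,S5)→read(S5,B4) ✓  (T1,B5,S2)→read(S2,B5) ✗  (T1,B5,S3)→read(S3,B5) ✗  (T1,B5,S4)→read(S4,B5) ✓  (T2,B5,S2)→read(S2,B5) ✗  (T2,B5,S4)→read(S4,B5) ✓  (T3,B1,S4)→read(S4,B1) ✓  (T3,B2,S1)→read(S1,B2) ✓  (T3,B2,S4)→read(S4,B2) ✓  (T3,B2,S5)→read(S5,B2) ✗  (T3,B3,S3)→read(S3,B3) ✗  (T3,B3,S4)→read(S4,B3) ✗
Counterexamples (restrictor triples failing the scope): 8.

8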